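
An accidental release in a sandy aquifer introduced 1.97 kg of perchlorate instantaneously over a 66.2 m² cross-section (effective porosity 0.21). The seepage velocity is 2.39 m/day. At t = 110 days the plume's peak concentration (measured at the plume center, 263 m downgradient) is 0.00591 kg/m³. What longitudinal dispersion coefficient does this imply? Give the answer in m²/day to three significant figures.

0.416 m²/day

At the plume center C_max = M/(n_e·A·√(4πDt)), so D = M²/(4πt·(n_e·A·C_max)²).
n_e·A·C_max = 0.21 × 66.2 × 0.00591 = 0.08216 kg/m.
D = 1.97²/(4π × 110 × 0.08216²) = 0.416 m²/day.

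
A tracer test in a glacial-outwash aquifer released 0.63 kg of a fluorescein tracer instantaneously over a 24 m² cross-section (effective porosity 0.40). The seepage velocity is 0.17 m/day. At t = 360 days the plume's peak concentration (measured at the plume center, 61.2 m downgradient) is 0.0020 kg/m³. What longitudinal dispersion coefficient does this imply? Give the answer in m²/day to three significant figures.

At the plume center C_max = M/(n_e·A·√(4πDt)), so D = M²/(4πt·(n_e·A·C_max)²).
n_e·A·C_max = 0.40 × 24 × 0.0020 = 0.01920 kg/m.
D = 0.63²/(4π × 360 × 0.01920²) = 0.238 m²/day.

0.238 m²/day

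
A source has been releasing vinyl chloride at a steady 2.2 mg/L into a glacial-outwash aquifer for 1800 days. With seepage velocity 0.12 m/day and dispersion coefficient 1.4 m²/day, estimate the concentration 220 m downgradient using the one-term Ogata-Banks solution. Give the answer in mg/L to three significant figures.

For a continuous step input, C/C₀ ≈ ½·erfc((x−vt)/(2√(Dt))).
vt = 0.12 × 1800 = 216 m and 2√(Dt) = 2√(1.4 × 1800) = 100.4 m.
Argument (x−vt)/(2√(Dt)) = (220 − 216)/100.4 = 0.03984; ½·erfc(0.03984) = 0.4775.
C = 2.2 × 0.4775 = 1.05 mg/L.

1.05 mg/L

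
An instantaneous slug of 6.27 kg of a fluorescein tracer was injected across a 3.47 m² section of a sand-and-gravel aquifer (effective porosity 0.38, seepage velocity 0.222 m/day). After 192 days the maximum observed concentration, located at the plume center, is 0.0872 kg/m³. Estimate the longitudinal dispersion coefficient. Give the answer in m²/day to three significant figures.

At the plume center C_max = M/(n_e·A·√(4πDt)), so D = M²/(4πt·(n_e·A·C_max)²).
n_e·A·C_max = 0.38 × 3.47 × 0.0872 = 0.1150 kg/m.
D = 6.27²/(4π × 192 × 0.1150²) = 1.23 m²/day.

1.23 m²/day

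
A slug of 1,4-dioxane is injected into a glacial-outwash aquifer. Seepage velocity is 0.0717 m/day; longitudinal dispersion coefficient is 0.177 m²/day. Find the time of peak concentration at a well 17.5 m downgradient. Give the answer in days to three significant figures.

For the 1D instantaneous-source solution, setting ∂C/∂t = 0 at fixed x gives v²t² + 2Dt − x² = 0, so t = (√(D² + v²x²) − D)/v².
√(D² + v²x²) = √(0.177² + 0.0717² × 17.5²) = 1.267; v² = 0.00514089.
t = (1.267 − 0.177)/0.00514089 = 212 days (vs. the pure-advection estimate x/v = 244 d).

212 days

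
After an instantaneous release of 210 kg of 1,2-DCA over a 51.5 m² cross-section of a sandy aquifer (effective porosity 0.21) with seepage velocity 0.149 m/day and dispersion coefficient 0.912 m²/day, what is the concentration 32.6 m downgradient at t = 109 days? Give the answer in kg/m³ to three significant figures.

0.280 kg/m³

For an instantaneous plane source, C(x,t) = M/(n_e·A·√(4πDt)) · exp(−(x−vt)²/(4Dt)), with n_e·A the pore (flow) area.
Plume center vt = 0.149 × 109 = 16.241 m, so the well at 32.6 m is 16.359 m downgradient of the peak.
√(4πDt) = 35.34 m, giving peak height M/(n_e·A·√(4πDt)) = 210/(0.21 × 51.5 × 35.34) = 0.5494 kg/m³.
(x−vt)²/(4Dt) = (16.359)²/(4 × 0.912 × 109) = 0.6730; exp(−0.6730) = 0.5102.
C = 0.5494 × 0.5102 = 0.280 kg/m³.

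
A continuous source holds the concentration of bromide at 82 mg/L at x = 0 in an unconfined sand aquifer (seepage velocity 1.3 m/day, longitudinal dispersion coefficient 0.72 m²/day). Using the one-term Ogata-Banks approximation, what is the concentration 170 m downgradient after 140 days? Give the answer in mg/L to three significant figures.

65.7 mg/L

For a continuous step input, C/C₀ ≈ ½·erfc((x−vt)/(2√(Dt))).
vt = 1.3 × 140 = 182 m and 2√(Dt) = 2√(0.72 × 140) = 20.08 m.
Argument (x−vt)/(2√(Dt)) = (170 − 182)/20.08 = -0.5976; ½·erfc(-0.5976) = 0.8010.
C = 82 × 0.8010 = 65.7 mg/L.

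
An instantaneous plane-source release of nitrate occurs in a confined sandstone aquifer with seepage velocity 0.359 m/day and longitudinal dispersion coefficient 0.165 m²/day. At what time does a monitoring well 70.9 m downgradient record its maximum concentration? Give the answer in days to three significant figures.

For the 1D instantaneous-source solution, setting ∂C/∂t = 0 at fixed x gives v²t² + 2Dt − x² = 0, so t = (√(D² + v²x²) − D)/v².
√(D² + v²x²) = √(0.165² + 0.359² × 70.9²) = 25.45; v² = 0.128881.
t = (25.45 − 0.165)/0.128881 = 196 days (vs. the pure-advection estimate x/v = 197 d).

196 days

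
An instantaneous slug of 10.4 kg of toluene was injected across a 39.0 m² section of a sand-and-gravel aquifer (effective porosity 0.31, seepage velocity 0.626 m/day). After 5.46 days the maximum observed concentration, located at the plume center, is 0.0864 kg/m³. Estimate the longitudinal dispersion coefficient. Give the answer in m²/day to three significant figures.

At the plume center C_max = M/(n_e·A·√(4πDt)), so D = M²/(4πt·(n_e·A·C_max)²).
n_e·A·C_max = 0.31 × 39.0 × 0.0864 = 1.045 kg/m.
D = 10.4²/(4π × 5.46 × 1.045²) = 1.44 m²/day.

1.44 m²/day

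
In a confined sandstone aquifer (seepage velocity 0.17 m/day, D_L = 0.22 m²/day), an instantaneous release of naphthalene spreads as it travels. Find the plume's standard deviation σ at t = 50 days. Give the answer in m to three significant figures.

4.69 m

Dispersive spreading gives a Gaussian with σ² = 2Dt; advection only shifts the center.
σ = √(2 × 0.22 × 50) = 4.69 m.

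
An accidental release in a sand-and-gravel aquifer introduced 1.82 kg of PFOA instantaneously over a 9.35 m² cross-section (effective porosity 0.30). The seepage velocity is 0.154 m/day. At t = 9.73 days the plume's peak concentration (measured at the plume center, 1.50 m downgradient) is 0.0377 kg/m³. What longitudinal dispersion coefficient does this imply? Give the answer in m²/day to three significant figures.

At the plume center C_max = M/(n_e·A·√(4πDt)), so D = M²/(4πt·(n_e·A·C_max)²).
n_e·A·C_max = 0.30 × 9.35 × 0.0377 = 0.1057 kg/m.
D = 1.82²/(4π × 9.73 × 0.1057²) = 2.42 m²/day.

2.42 m²/day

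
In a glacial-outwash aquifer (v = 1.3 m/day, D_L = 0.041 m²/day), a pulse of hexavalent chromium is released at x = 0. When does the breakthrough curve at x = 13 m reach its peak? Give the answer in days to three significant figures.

For the 1D instantaneous-source solution, setting ∂C/∂t = 0 at fixed x gives v²t² + 2Dt − x² = 0, so t = (√(D² + v²x²) − D)/v².
√(D² + v²x²) = √(0.041² + 1.3² × 13²) = 16.90; v² = 1.69.
t = (16.90 − 0.041)/1.69 = 9.98 days (vs. the pure-advection estimate x/v = 10.0 d).

9.98 days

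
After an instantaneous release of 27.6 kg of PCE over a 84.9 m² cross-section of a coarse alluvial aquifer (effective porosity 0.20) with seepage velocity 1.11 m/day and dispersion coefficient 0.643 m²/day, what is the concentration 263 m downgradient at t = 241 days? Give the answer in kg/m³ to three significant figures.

For an instantaneous plane source, C(x,t) = M/(n_e·A·√(4πDt)) · exp(−(x−vt)²/(4Dt)), with n_e·A the pore (flow) area.
Plume center vt = 1.11 × 241 = 267.51 m, so the well at 263 m is 4.51 m upgradient of the peak.
√(4πDt) = 44.13 m, giving peak height M/(n_e·A·√(4πDt)) = 27.6/(0.20 × 84.9 × 44.13) = 0.03683 kg/m³.
(x−vt)²/(4Dt) = (-4.51)²/(4 × 0.643 × 241) = 0.03281; exp(−0.03281) = 0.9677.
C = 0.03683 × 0.9677 = 0.0356 kg/m³.

0.0356 kg/m³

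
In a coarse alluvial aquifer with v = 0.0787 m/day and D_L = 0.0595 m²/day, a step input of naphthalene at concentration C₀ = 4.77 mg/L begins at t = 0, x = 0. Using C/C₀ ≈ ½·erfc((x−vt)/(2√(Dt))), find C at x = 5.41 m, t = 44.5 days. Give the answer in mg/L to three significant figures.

For a continuous step input, C/C₀ ≈ ½·erfc((x−vt)/(2√(Dt))).
vt = 0.0787 × 44.5 = 3.50215 m and 2√(Dt) = 2√(0.0595 × 44.5) = 3.254 m.
Argument (x−vt)/(2√(Dt)) = (5.41 − 3.50215)/3.254 = 0.5863; ½·erfc(0.5863) = 0.2035.
C = 4.77 × 0.2035 = 0.971 mg/L.

0.971 mg/L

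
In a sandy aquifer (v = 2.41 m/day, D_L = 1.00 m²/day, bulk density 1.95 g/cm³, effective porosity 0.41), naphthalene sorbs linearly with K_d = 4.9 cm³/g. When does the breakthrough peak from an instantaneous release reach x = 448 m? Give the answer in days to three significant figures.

Retardation factor R = 1 + ρ_b·K_d/n = 1 + 1.95 × 4.9/0.41 = 24.30.
Sorption retards both mechanisms: v_R = v/R = 0.09918 m/day, D_R = D/R = 0.04115 m²/day.
Peak time from v_R²t² + 2D_R t − x² = 0: t = (√(D_R² + v_R²x²) − D_R)/v_R².
√(D_R² + v_R²x²) = √(0.04115² + 0.09918² × 448²) = 44.43; v_R² = 0.009837.
t = (44.43 − 0.04115)/0.009837 = 4510 days.

4510 days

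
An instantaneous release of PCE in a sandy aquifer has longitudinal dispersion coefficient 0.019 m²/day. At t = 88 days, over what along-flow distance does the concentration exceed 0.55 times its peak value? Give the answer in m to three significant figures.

4.00 m

The plume is Gaussian with σ = √(2Dt) = √(2 × 0.019 × 88) = 1.829 m.
C/C_peak = exp(−Δx²/(2σ²)) = 0.55 ⇒ Δx = σ·√(−2 ln 0.55) = 1.829 × 1.093 = 1.999 m.
Width = 2Δx = 4.00 m.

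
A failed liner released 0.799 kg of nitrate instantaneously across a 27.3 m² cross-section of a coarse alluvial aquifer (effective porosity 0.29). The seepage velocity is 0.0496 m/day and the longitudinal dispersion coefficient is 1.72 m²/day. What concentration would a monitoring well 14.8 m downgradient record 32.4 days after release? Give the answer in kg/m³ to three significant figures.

0.00175 kg/m³

For an instantaneous plane source, C(x,t) = M/(n_e·A·√(4πDt)) · exp(−(x−vt)²/(4Dt)), with n_e·A the pore (flow) area.
Plume center vt = 0.0496 × 32.4 = 1.60704 m, so the well at 14.8 m is 13.19296 m downgradient of the peak.
√(4πDt) = 26.46 m, giving peak height M/(n_e·A·√(4πDt)) = 0.799/(0.29 × 27.3 × 26.46) = 0.003814 kg/m³.
(x−vt)²/(4Dt) = (13.19296)²/(4 × 1.72 × 32.4) = 0.7808; exp(−0.7808) = 0.4580.
C = 0.003814 × 0.4580 = 0.00175 kg/m³.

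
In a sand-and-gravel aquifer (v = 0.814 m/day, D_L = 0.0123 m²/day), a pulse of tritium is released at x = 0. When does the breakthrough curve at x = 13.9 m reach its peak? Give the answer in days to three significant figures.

For the 1D instantaneous-source solution, setting ∂C/∂t = 0 at fixed x gives v²t² + 2Dt − x² = 0, so t = (√(D² + v²x²) − D)/v².
√(D² + v²x²) = √(0.0123² + 0.814² × 13.9²) = 11.31; v² = 0.662596.
t = (11.31 − 0.0123)/0.662596 = 17.1 days (vs. the pure-advection estimate x/v = 17.1 d).

17.1 days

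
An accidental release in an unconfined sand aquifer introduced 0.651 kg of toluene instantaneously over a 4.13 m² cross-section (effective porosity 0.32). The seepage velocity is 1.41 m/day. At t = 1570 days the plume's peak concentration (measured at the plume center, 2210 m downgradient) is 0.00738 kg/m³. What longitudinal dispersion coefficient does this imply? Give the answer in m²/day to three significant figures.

At the plume center C_max = M/(n_e·A·√(4πDt)), so D = M²/(4πt·(n_e·A·C_max)²).
n_e·A·C_max = 0.32 × 4.13 × 0.00738 = 0.009753 kg/m.
D = 0.651²/(4π × 1570 × 0.009753²) = 0.226 m²/day.

0.226 m²/day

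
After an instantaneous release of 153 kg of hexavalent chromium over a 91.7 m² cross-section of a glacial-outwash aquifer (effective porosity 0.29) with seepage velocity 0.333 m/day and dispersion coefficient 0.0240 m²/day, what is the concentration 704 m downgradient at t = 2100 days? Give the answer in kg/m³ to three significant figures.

For an instantaneous plane source, C(x,t) = M/(n_e·A·√(4πDt)) · exp(−(x−vt)²/(4Dt)), with n_e·A the pore (flow) area.
Plume center vt = 0.333 × 2100 = 699.3 m, so the well at 704 m is 4.7 m downgradient of the peak.
√(4πDt) = 25.17 m, giving peak height M/(n_e·A·√(4πDt)) = 153/(0.29 × 91.7 × 25.17) = 0.2286 kg/m³.
(x−vt)²/(4Dt) = (4.7)²/(4 × 0.0240 × 2100) = 0.1096; exp(−0.1096) = 0.8962.
C = 0.2286 × 0.8962 = 0.205 kg/m³.

0.205 kg/m³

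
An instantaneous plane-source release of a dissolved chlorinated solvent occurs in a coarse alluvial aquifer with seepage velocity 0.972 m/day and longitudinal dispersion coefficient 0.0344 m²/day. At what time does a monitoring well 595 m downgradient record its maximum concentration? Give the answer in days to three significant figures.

612 days

For the 1D instantaneous-source solution, setting ∂C/∂t = 0 at fixed x gives v²t² + 2Dt − x² = 0, so t = (√(D² + v²x²) − D)/v².
√(D² + v²x²) = √(0.0344² + 0.972² × 595²) = 578.3; v² = 0.944784.
t = (578.3 − 0.0344)/0.944784 = 612 days (vs. the pure-advection estimate x/v = 612 d).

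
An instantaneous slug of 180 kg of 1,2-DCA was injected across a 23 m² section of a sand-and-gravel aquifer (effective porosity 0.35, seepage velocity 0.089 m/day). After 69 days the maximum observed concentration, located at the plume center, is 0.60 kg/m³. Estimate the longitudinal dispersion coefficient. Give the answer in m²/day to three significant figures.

At the plume center C_max = M/(n_e·A·√(4πDt)), so D = M²/(4πt·(n_e·A·C_max)²).
n_e·A·C_max = 0.35 × 23 × 0.60 = 4.830 kg/m.
D = 180²/(4π × 69 × 4.830²) = 1.60 m²/day.

1.60 m²/day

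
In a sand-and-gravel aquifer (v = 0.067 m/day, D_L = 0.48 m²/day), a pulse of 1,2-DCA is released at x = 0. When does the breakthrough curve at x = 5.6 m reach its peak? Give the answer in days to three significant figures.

28.8 days

For the 1D instantaneous-source solution, setting ∂C/∂t = 0 at fixed x gives v²t² + 2Dt − x² = 0, so t = (√(D² + v²x²) − D)/v².
√(D² + v²x²) = √(0.48² + 0.067² × 5.6²) = 0.6092; v² = 0.004489.
t = (0.6092 − 0.48)/0.004489 = 28.8 days (vs. the pure-advection estimate x/v = 83.6 d).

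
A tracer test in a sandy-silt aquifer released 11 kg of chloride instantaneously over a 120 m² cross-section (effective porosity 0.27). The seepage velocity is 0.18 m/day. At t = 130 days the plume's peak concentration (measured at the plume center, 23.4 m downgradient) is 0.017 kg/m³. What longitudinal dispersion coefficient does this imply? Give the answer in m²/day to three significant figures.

0.244 m²/day

At the plume center C_max = M/(n_e·A·√(4πDt)), so D = M²/(4πt·(n_e·A·C_max)²).
n_e·A·C_max = 0.27 × 120 × 0.017 = 0.5508 kg/m.
D = 11²/(4π × 130 × 0.5508²) = 0.244 m²/day.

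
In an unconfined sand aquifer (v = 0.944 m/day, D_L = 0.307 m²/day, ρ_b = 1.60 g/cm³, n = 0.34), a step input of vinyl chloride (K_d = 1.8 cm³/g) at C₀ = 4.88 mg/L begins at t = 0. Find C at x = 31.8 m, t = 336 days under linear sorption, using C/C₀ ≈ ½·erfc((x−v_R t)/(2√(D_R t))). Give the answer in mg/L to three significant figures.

Retardation factor R = 1 + ρ_b·K_d/n = 1 + 1.60 × 1.8/0.34 = 9.471.
Sorption retards both mechanisms: v_R = v/R = 0.09967 m/day, D_R = D/R = 0.03241 m²/day.
v_R·t = 0.09967 × 336 = 33.48912 m; 2√(D_R t) = 6.600 m; argument = (31.8 − 33.48912)/6.600 = -0.2559.
C = C₀ × ½·erfc(-0.2559) = 4.88 × 0.6413 = 3.13 mg/L.

3.13 mg/L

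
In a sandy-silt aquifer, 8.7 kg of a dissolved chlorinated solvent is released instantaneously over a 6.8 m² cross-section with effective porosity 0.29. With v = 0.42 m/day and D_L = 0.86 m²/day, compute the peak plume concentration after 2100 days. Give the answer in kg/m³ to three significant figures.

The peak of an instantaneous 1D plume sits at x = vt; there the Gaussian factor is 1 and C_max = M/(n_e·A·√(4πDt)), where n_e·A is the pore area the mass is dissolved in.
√(4πDt) = √(4π × 0.86 × 2100) = 150.6 m, so C_max = 8.7/(0.29 × 6.8 × 150.6) = 0.0293 kg/m³.

0.0293 kg/m³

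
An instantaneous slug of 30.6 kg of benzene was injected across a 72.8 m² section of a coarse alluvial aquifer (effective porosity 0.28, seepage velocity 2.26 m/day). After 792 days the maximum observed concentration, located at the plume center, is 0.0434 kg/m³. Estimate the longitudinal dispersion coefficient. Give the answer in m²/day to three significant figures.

0.120 m²/day

At the plume center C_max = M/(n_e·A·√(4πDt)), so D = M²/(4πt·(n_e·A·C_max)²).
n_e·A·C_max = 0.28 × 72.8 × 0.0434 = 0.8847 kg/m.
D = 30.6²/(4π × 792 × 0.8847²) = 0.120 m²/day.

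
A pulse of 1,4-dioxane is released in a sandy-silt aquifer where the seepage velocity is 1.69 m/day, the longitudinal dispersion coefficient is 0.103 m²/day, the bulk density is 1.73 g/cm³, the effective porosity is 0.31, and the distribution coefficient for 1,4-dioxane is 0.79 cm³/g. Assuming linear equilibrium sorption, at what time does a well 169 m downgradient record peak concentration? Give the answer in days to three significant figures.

Retardation factor R = 1 + ρ_b·K_d/n = 1 + 1.73 × 0.79/0.31 = 5.409.
Sorption retards both mechanisms: v_R = v/R = 0.3124 m/day, D_R = D/R = 0.01904 m²/day.
Peak time from v_R²t² + 2D_R t − x² = 0: t = (√(D_R² + v_R²x²) − D_R)/v_R².
√(D_R² + v_R²x²) = √(0.01904² + 0.3124² × 169²) = 52.80; v_R² = 0.09759.
t = (52.80 − 0.01904)/0.09759 = 541 days.

541 days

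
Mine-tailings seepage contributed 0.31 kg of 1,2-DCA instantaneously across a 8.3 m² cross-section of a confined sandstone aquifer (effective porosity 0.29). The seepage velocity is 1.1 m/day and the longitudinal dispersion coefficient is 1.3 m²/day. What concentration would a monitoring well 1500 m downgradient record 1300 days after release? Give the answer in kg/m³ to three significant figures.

For an instantaneous plane source, C(x,t) = M/(n_e·A·√(4πDt)) · exp(−(x−vt)²/(4Dt)), with n_e·A the pore (flow) area.
Plume center vt = 1.1 × 1300 = 1430 m, so the well at 1500 m is 70 m downgradient of the peak.
√(4πDt) = 145.7 m, giving peak height M/(n_e·A·√(4πDt)) = 0.31/(0.29 × 8.3 × 145.7) = 0.0008839 kg/m³.
(x−vt)²/(4Dt) = (70)²/(4 × 1.3 × 1300) = 0.7249; exp(−0.7249) = 0.4844.
C = 0.0008839 × 0.4844 = 0.000428 kg/m³.

0.000428 kg/m³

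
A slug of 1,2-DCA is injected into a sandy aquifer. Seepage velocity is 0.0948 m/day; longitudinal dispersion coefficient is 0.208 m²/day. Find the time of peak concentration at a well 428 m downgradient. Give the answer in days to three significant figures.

For the 1D instantaneous-source solution, setting ∂C/∂t = 0 at fixed x gives v²t² + 2Dt − x² = 0, so t = (√(D² + v²x²) − D)/v².
√(D² + v²x²) = √(0.208² + 0.0948² × 428²) = 40.57; v² = 0.00898704.
t = (40.57 − 0.208)/0.00898704 = 4490 days (vs. the pure-advection estimate x/v = 4510 d).

4490 days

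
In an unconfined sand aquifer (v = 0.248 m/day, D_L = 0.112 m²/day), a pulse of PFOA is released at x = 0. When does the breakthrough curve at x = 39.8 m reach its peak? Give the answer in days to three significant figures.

159 days

For the 1D instantaneous-source solution, setting ∂C/∂t = 0 at fixed x gives v²t² + 2Dt − x² = 0, so t = (√(D² + v²x²) − D)/v².
√(D² + v²x²) = √(0.112² + 0.248² × 39.8²) = 9.871; v² = 0.061504.
t = (9.871 − 0.112)/0.061504 = 159 days (vs. the pure-advection estimate x/v = 160 d).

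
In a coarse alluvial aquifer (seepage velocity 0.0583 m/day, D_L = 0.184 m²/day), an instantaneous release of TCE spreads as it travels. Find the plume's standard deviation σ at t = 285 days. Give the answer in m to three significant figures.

Dispersive spreading gives a Gaussian with σ² = 2Dt; advection only shifts the center.
σ = √(2 × 0.184 × 285) = 10.2 m.

10.2 m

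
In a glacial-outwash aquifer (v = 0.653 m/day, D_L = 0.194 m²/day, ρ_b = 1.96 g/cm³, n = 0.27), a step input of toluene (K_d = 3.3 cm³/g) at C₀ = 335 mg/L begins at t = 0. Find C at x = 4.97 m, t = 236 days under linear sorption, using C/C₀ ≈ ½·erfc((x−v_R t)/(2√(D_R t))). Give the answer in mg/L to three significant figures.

246 mg/L

Retardation factor R = 1 + ρ_b·K_d/n = 1 + 1.96 × 3.3/0.27 = 24.96.
Sorption retards both mechanisms: v_R = v/R = 0.02616 m/day, D_R = D/R = 0.007772 m²/day.
v_R·t = 0.02616 × 236 = 6.17376 m; 2√(D_R t) = 2.709 m; argument = (4.97 − 6.17376)/2.709 = -0.4444.
C = C₀ × ½·erfc(-0.4444) = 335 × 0.7352 = 246 mg/L.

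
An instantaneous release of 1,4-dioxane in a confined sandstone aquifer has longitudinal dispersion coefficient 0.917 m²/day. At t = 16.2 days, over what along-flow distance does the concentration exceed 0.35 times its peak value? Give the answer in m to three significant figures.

15.8 m

The plume is Gaussian with σ = √(2Dt) = √(2 × 0.917 × 16.2) = 5.451 m.
C/C_peak = exp(−Δx²/(2σ²)) = 0.35 ⇒ Δx = σ·√(−2 ln 0.35) = 5.451 × 1.449 = 7.898 m.
Width = 2Δx = 15.8 m.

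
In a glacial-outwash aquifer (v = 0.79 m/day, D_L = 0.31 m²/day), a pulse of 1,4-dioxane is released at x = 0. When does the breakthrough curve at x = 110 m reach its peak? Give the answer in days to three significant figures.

For the 1D instantaneous-source solution, setting ∂C/∂t = 0 at fixed x gives v²t² + 2Dt − x² = 0, so t = (√(D² + v²x²) − D)/v².
√(D² + v²x²) = √(0.31² + 0.79² × 110²) = 86.90; v² = 0.6241.
t = (86.90 − 0.31)/0.6241 = 139 days (vs. the pure-advection estimate x/v = 139 d).

139 days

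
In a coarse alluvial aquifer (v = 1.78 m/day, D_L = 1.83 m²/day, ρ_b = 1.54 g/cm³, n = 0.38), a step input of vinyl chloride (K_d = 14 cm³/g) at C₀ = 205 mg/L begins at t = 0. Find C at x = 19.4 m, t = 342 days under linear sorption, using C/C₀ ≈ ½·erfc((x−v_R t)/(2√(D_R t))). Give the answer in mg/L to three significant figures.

Retardation factor R = 1 + ρ_b·K_d/n = 1 + 1.54 × 14/0.38 = 57.74.
Sorption retards both mechanisms: v_R = v/R = 0.03083 m/day, D_R = D/R = 0.03169 m²/day.
v_R·t = 0.03083 × 342 = 10.54386 m; 2√(D_R t) = 6.584 m; argument = (19.4 − 10.54386)/6.584 = 1.345.
C = C₀ × ½·erfc(1.345) = 205 × 0.02858 = 5.86 mg/L.

5.86 mg/L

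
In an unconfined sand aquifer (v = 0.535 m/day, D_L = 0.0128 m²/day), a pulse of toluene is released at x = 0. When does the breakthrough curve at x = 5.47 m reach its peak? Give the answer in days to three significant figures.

For the 1D instantaneous-source solution, setting ∂C/∂t = 0 at fixed x gives v²t² + 2Dt − x² = 0, so t = (√(D² + v²x²) − D)/v².
√(D² + v²x²) = √(0.0128² + 0.535² × 5.47²) = 2.926; v² = 0.286225.
t = (2.926 − 0.0128)/0.286225 = 10.2 days (vs. the pure-advection estimate x/v = 10.2 d).

10.2 days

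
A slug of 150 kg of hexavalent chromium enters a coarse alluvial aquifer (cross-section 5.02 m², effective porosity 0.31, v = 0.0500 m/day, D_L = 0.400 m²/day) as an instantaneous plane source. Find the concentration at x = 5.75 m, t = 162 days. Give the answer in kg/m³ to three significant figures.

For an instantaneous plane source, C(x,t) = M/(n_e·A·√(4πDt)) · exp(−(x−vt)²/(4Dt)), with n_e·A the pore (flow) area.
Plume center vt = 0.0500 × 162 = 8.1 m, so the well at 5.75 m is 2.35 m upgradient of the peak.
√(4πDt) = 28.54 m, giving peak height M/(n_e·A·√(4πDt)) = 150/(0.31 × 5.02 × 28.54) = 3.377 kg/m³.
(x−vt)²/(4Dt) = (-2.35)²/(4 × 0.400 × 162) = 0.02131; exp(−0.02131) = 0.9789.
C = 3.377 × 0.9789 = 3.31 kg/m³.

3.31 kg/m³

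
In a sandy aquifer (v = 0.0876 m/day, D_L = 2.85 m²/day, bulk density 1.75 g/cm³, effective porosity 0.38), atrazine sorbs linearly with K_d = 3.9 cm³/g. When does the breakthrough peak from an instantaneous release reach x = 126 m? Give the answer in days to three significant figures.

21100 days

Retardation factor R = 1 + ρ_b·K_d/n = 1 + 1.75 × 3.9/0.38 = 18.96.
Sorption retards both mechanisms: v_R = v/R = 0.004620 m/day, D_R = D/R = 0.1503 m²/day.
Peak time from v_R²t² + 2D_R t − x² = 0: t = (√(D_R² + v_R²x²) − D_R)/v_R².
√(D_R² + v_R²x²) = √(0.1503² + 0.004620² × 126²) = 0.6012; v_R² = 2.134e-05.
t = (0.6012 − 0.1503)/2.134e-05 = 21100 days.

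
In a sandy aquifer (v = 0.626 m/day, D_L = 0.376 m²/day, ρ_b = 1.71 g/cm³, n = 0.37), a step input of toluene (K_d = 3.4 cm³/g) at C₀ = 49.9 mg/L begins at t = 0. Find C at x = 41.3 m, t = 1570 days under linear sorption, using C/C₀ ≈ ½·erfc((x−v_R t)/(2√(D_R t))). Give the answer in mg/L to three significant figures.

49.0 mg/L

Retardation factor R = 1 + ρ_b·K_d/n = 1 + 1.71 × 3.4/0.37 = 16.71.
Sorption retards both mechanisms: v_R = v/R = 0.03746 m/day, D_R = D/R = 0.02250 m²/day.
v_R·t = 0.03746 × 1570 = 58.8122 m; 2√(D_R t) = 11.89 m; argument = (41.3 − 58.8122)/11.89 = -1.473.
C = C₀ × ½·erfc(-1.473) = 49.9 × 0.9814 = 49.0 mg/L.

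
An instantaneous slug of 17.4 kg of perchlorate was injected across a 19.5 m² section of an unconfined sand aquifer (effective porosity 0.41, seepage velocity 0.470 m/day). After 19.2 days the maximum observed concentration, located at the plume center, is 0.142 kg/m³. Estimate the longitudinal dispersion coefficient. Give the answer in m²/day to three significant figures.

At the plume center C_max = M/(n_e·A·√(4πDt)), so D = M²/(4πt·(n_e·A·C_max)²).
n_e·A·C_max = 0.41 × 19.5 × 0.142 = 1.135 kg/m.
D = 17.4²/(4π × 19.2 × 1.135²) = 0.974 m²/day.

0.974 m²/day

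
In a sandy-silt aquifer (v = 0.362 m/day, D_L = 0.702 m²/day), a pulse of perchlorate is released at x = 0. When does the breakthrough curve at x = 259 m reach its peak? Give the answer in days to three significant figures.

For the 1D instantaneous-source solution, setting ∂C/∂t = 0 at fixed x gives v²t² + 2Dt − x² = 0, so t = (√(D² + v²x²) − D)/v².
√(D² + v²x²) = √(0.702² + 0.362² × 259²) = 93.76; v² = 0.131044.
t = (93.76 − 0.702)/0.131044 = 710 days (vs. the pure-advection estimate x/v = 715 d).

710 days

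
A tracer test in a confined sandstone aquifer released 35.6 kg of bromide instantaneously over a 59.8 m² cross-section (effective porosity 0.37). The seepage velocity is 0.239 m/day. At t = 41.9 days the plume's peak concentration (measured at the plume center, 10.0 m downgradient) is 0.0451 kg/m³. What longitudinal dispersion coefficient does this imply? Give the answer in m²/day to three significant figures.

2.42 m²/day

At the plume center C_max = M/(n_e·A·√(4πDt)), so D = M²/(4πt·(n_e·A·C_max)²).
n_e·A·C_max = 0.37 × 59.8 × 0.0451 = 0.9979 kg/m.
D = 35.6²/(4π × 41.9 × 0.9979²) = 2.42 m²/day.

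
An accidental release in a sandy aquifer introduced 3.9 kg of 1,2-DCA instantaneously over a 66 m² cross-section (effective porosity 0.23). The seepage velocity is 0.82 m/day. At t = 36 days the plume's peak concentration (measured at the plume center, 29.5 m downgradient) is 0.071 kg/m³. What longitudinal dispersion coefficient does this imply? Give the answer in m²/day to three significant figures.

At the plume center C_max = M/(n_e·A·√(4πDt)), so D = M²/(4πt·(n_e·A·C_max)²).
n_e·A·C_max = 0.23 × 66 × 0.071 = 1.078 kg/m.
D = 3.9²/(4π × 36 × 1.078²) = 0.0289 m²/day.

0.0289 m²/day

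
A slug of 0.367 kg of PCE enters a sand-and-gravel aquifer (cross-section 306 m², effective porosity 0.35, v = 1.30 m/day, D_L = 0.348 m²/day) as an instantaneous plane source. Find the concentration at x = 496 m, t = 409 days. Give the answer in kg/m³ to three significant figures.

8.64e-06 kg/m³

For an instantaneous plane source, C(x,t) = M/(n_e·A·√(4πDt)) · exp(−(x−vt)²/(4Dt)), with n_e·A the pore (flow) area.
Plume center vt = 1.30 × 409 = 531.7 m, so the well at 496 m is 35.7 m upgradient of the peak.
√(4πDt) = 42.29 m, giving peak height M/(n_e·A·√(4πDt)) = 0.367/(0.35 × 306 × 42.29) = 8.103e-05 kg/m³.
(x−vt)²/(4Dt) = (-35.7)²/(4 × 0.348 × 409) = 2.239; exp(−2.239) = 0.1066.
C = 8.103e-05 × 0.1066 = 8.64e-06 kg/m³.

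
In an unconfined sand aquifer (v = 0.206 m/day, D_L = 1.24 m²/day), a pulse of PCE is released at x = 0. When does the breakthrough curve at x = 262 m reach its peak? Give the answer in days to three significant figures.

For the 1D instantaneous-source solution, setting ∂C/∂t = 0 at fixed x gives v²t² + 2Dt − x² = 0, so t = (√(D² + v²x²) − D)/v².
√(D² + v²x²) = √(1.24² + 0.206² × 262²) = 53.99; v² = 0.042436.
t = (53.99 − 1.24)/0.042436 = 1240 days (vs. the pure-advection estimate x/v = 1270 d).

1240 days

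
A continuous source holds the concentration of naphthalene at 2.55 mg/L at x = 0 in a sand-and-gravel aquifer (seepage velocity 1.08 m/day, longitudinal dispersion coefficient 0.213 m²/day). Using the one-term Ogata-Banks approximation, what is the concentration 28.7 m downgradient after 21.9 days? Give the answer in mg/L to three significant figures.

0.125 mg/L

For a continuous step input, C/C₀ ≈ ½·erfc((x−vt)/(2√(Dt))).
vt = 1.08 × 21.9 = 23.652 m and 2√(Dt) = 2√(0.213 × 21.9) = 4.320 m.
Argument (x−vt)/(2√(Dt)) = (28.7 − 23.652)/4.320 = 1.169; ½·erfc(1.169) = 0.04914.
C = 2.55 × 0.04914 = 0.125 mg/L.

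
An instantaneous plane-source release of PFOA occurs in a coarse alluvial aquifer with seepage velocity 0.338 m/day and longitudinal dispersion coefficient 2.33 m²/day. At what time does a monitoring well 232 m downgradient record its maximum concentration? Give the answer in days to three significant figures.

For the 1D instantaneous-source solution, setting ∂C/∂t = 0 at fixed x gives v²t² + 2Dt − x² = 0, so t = (√(D² + v²x²) − D)/v².
√(D² + v²x²) = √(2.33² + 0.338² × 232²) = 78.45; v² = 0.114244.
t = (78.45 − 2.33)/0.114244 = 666 days (vs. the pure-advection estimate x/v = 686 d).

666 days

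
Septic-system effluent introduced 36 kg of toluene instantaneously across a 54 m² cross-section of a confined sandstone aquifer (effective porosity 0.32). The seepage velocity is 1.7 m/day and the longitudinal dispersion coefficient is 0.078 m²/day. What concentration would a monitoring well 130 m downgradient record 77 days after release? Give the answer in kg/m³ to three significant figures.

0.232 kg/m³

For an instantaneous plane source, C(x,t) = M/(n_e·A·√(4πDt)) · exp(−(x−vt)²/(4Dt)), with n_e·A the pore (flow) area.
Plume center vt = 1.7 × 77 = 130.9 m, so the well at 130 m is 0.9 m upgradient of the peak.
√(4πDt) = 8.688 m, giving peak height M/(n_e·A·√(4πDt)) = 36/(0.32 × 54 × 8.688) = 0.2398 kg/m³.
(x−vt)²/(4Dt) = (-0.9)²/(4 × 0.078 × 77) = 0.03372; exp(−0.03372) = 0.9668.
C = 0.2398 × 0.9668 = 0.232 kg/m³.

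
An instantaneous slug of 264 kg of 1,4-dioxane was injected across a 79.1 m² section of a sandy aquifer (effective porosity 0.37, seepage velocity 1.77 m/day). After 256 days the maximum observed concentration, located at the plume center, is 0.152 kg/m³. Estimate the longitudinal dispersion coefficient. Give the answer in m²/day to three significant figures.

1.09 m²/day

At the plume center C_max = M/(n_e·A·√(4πDt)), so D = M²/(4πt·(n_e·A·C_max)²).
n_e·A·C_max = 0.37 × 79.1 × 0.152 = 4.449 kg/m.
D = 264²/(4π × 256 × 4.449²) = 1.09 m²/day.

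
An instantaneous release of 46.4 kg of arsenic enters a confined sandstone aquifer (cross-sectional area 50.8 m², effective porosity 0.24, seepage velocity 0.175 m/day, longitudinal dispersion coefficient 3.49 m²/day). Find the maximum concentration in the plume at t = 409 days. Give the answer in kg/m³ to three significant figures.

0.0284 kg/m³

The peak of an instantaneous 1D plume sits at x = vt; there the Gaussian factor is 1 and C_max = M/(n_e·A·√(4πDt)), where n_e·A is the pore area the mass is dissolved in.
√(4πDt) = √(4π × 3.49 × 409) = 133.9 m, so C_max = 46.4/(0.24 × 50.8 × 133.9) = 0.0284 kg/m³.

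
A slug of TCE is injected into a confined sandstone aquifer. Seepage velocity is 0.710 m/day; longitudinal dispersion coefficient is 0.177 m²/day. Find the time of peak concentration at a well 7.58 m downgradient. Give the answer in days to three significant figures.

10.3 days

For the 1D instantaneous-source solution, setting ∂C/∂t = 0 at fixed x gives v²t² + 2Dt − x² = 0, so t = (√(D² + v²x²) − D)/v².
√(D² + v²x²) = √(0.177² + 0.710² × 7.58²) = 5.385; v² = 0.5041.
t = (5.385 − 0.177)/0.5041 = 10.3 days (vs. the pure-advection estimate x/v = 10.7 d).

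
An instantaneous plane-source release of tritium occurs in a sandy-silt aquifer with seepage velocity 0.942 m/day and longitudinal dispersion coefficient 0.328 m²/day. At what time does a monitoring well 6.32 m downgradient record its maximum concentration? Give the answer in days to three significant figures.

For the 1D instantaneous-source solution, setting ∂C/∂t = 0 at fixed x gives v²t² + 2Dt − x² = 0, so t = (√(D² + v²x²) − D)/v².
√(D² + v²x²) = √(0.328² + 0.942² × 6.32²) = 5.962; v² = 0.887364.
t = (5.962 − 0.328)/0.887364 = 6.35 days (vs. the pure-advection estimate x/v = 6.71 d).

6.35 days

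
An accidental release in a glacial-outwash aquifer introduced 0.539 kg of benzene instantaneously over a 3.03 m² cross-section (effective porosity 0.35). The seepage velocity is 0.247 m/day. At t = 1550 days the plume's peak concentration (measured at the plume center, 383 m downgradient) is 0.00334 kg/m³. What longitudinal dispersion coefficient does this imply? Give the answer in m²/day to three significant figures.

1.19 m²/day

At the plume center C_max = M/(n_e·A·√(4πDt)), so D = M²/(4πt·(n_e·A·C_max)²).
n_e·A·C_max = 0.35 × 3.03 × 0.00334 = 0.003542 kg/m.
D = 0.539²/(4π × 1550 × 0.003542²) = 1.19 m²/day.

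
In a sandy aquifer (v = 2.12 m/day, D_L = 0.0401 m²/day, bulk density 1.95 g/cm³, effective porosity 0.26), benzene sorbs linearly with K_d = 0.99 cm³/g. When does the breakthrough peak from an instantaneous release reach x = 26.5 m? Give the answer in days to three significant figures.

Retardation factor R = 1 + ρ_b·K_d/n = 1 + 1.95 × 0.99/0.26 = 8.425.
Sorption retards both mechanisms: v_R = v/R = 0.2516 m/day, D_R = D/R = 0.004760 m²/day.
Peak time from v_R²t² + 2D_R t − x² = 0: t = (√(D_R² + v_R²x²) − D_R)/v_R².
√(D_R² + v_R²x²) = √(0.004760² + 0.2516² × 26.5²) = 6.667; v_R² = 0.06330.
t = (6.667 − 0.004760)/0.06330 = 105 days.

105 days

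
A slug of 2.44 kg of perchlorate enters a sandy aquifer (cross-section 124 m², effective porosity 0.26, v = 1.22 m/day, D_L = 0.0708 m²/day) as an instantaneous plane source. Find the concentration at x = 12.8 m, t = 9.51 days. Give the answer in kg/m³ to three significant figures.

0.0153 kg/m³

For an instantaneous plane source, C(x,t) = M/(n_e·A·√(4πDt)) · exp(−(x−vt)²/(4Dt)), with n_e·A the pore (flow) area.
Plume center vt = 1.22 × 9.51 = 11.6022 m, so the well at 12.8 m is 1.1978 m downgradient of the peak.
√(4πDt) = 2.909 m, giving peak height M/(n_e·A·√(4πDt)) = 2.44/(0.26 × 124 × 2.909) = 0.02602 kg/m³.
(x−vt)²/(4Dt) = (1.1978)²/(4 × 0.0708 × 9.51) = 0.5327; exp(−0.5327) = 0.5870.
C = 0.02602 × 0.5870 = 0.0153 kg/m³.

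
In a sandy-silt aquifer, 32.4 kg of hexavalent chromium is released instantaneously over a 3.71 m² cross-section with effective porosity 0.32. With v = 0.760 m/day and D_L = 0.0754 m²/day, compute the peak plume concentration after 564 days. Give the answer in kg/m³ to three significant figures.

The peak of an instantaneous 1D plume sits at x = vt; there the Gaussian factor is 1 and C_max = M/(n_e·A·√(4πDt)), where n_e·A is the pore area the mass is dissolved in.
√(4πDt) = √(4π × 0.0754 × 564) = 23.12 m, so C_max = 32.4/(0.32 × 3.71 × 23.12) = 1.18 kg/m³.

1.18 kg/m³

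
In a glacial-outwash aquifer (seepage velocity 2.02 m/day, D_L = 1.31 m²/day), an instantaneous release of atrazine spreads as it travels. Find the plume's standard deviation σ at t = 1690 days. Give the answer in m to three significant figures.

Dispersive spreading gives a Gaussian with σ² = 2Dt; advection only shifts the center.
σ = √(2 × 1.31 × 1690) = 66.5 m.

66.5 m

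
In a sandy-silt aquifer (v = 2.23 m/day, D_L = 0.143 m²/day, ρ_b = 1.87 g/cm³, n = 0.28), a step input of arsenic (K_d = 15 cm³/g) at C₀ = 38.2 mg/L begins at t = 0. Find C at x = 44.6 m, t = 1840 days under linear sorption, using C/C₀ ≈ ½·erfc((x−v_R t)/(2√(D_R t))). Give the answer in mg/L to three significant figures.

1.45 mg/L

Retardation factor R = 1 + ρ_b·K_d/n = 1 + 1.87 × 15/0.28 = 101.2.
Sorption retards both mechanisms: v_R = v/R = 0.02204 m/day, D_R = D/R = 0.001413 m²/day.
v_R·t = 0.02204 × 1840 = 40.5536 m; 2√(D_R t) = 3.225 m; argument = (44.6 − 40.5536)/3.225 = 1.255.
C = C₀ × ½·erfc(1.255) = 38.2 × 0.03796 = 1.45 mg/L.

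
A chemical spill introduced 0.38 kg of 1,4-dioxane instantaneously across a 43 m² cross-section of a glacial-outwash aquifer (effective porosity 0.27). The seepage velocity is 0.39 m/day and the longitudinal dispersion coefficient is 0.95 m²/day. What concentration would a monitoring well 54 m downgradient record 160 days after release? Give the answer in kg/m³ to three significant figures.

For an instantaneous plane source, C(x,t) = M/(n_e·A·√(4πDt)) · exp(−(x−vt)²/(4Dt)), with n_e·A the pore (flow) area.
Plume center vt = 0.39 × 160 = 62.4 m, so the well at 54 m is 8.4 m upgradient of the peak.
√(4πDt) = 43.70 m, giving peak height M/(n_e·A·√(4πDt)) = 0.38/(0.27 × 43 × 43.70) = 0.0007490 kg/m³.
(x−vt)²/(4Dt) = (-8.4)²/(4 × 0.95 × 160) = 0.1161; exp(−0.1161) = 0.8904.
C = 0.0007490 × 0.8904 = 0.000667 kg/m³.

0.000667 kg/m³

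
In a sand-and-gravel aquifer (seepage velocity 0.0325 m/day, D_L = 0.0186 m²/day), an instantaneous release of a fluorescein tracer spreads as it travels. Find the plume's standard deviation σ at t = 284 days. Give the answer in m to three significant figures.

Dispersive spreading gives a Gaussian with σ² = 2Dt; advection only shifts the center.
σ = √(2 × 0.0186 × 284) = 3.25 m.

3.25 m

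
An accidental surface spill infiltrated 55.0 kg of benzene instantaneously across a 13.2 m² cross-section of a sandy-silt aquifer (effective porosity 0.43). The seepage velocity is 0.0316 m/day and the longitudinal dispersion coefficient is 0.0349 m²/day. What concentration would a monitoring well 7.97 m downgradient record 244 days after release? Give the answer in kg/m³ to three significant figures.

For an instantaneous plane source, C(x,t) = M/(n_e·A·√(4πDt)) · exp(−(x−vt)²/(4Dt)), with n_e·A the pore (flow) area.
Plume center vt = 0.0316 × 244 = 7.7104 m, so the well at 7.97 m is 0.2596 m downgradient of the peak.
√(4πDt) = 10.34 m, giving peak height M/(n_e·A·√(4πDt)) = 55.0/(0.43 × 13.2 × 10.34) = 0.9371 kg/m³.
(x−vt)²/(4Dt) = (0.2596)²/(4 × 0.0349 × 244) = 0.001978; exp(−0.001978) = 0.9980.
C = 0.9371 × 0.9980 = 0.935 kg/m³.

0.935 kg/m³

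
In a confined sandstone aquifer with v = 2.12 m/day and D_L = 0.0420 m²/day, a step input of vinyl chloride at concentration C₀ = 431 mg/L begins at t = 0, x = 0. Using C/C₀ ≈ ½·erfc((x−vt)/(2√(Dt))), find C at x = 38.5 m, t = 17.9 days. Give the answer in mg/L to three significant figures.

141 mg/L

For a continuous step input, C/C₀ ≈ ½·erfc((x−vt)/(2√(Dt))).
vt = 2.12 × 17.9 = 37.948 m and 2√(Dt) = 2√(0.0420 × 17.9) = 1.734 m.
Argument (x−vt)/(2√(Dt)) = (38.5 − 37.948)/1.734 = 0.3183; ½·erfc(0.3183) = 0.3263.
C = 431 × 0.3263 = 141 mg/L.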